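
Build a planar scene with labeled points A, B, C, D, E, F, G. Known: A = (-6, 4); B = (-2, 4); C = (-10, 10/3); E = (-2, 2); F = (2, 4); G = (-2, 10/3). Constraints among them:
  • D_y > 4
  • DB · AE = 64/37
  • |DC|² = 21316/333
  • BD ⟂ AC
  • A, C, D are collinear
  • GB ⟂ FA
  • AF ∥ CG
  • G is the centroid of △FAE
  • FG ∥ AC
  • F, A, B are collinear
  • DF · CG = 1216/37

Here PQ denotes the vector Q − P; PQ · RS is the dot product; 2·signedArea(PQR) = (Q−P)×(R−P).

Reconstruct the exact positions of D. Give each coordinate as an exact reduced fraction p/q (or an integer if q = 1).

1. D_x = -78/37  [A, C, D are collinear ∩ BD ⟂ AC]
2. D_y = 172/37  [A, C, D are collinear ∩ BD ⟂ AC]
   → D = (-78/37, 172/37)

D = (-78/37, 172/37)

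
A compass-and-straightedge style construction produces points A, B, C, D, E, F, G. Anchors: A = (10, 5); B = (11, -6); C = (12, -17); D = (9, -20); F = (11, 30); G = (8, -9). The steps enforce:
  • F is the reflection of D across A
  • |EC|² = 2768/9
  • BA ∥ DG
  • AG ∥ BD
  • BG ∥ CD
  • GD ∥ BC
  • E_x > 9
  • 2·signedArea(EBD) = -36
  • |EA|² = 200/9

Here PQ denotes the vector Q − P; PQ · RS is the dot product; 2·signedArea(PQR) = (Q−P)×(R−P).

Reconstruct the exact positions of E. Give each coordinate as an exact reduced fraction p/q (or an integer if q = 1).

1. E_x = 28/3  [line 14·x + -2·y + -130 = 0 ∩ |EC|² = 2768/9]
2. E_y = 1/3  [line 14·x + -2·y + -130 = 0 ∩ |EC|² = 2768/9]
   → E = (28/3, 1/3)

E = (28/3, 1/3)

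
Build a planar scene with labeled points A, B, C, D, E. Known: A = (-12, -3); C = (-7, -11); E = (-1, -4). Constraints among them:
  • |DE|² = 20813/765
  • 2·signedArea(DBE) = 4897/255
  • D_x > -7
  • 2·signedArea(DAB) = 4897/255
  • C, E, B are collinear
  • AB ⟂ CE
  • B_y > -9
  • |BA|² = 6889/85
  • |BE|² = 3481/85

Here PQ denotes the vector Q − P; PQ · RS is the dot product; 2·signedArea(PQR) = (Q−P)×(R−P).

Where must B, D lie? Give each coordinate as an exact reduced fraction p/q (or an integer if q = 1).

1. B_x = -439/85  [C, E, B are collinear ∩ AB ⟂ CE]
2. B_y = -753/85  [C, E, B are collinear ∩ AB ⟂ CE]
   → B = (-439/85, -753/85)
3. D_x = -1544/255  [2·signedArea(DAB) = 4897/255 ∩ 2·signedArea(DBE) = 4897/255]
4. D_y = -1348/255  [2·signedArea(DAB) = 4897/255 ∩ 2·signedArea(DBE) = 4897/255]
   → D = (-1544/255, -1348/255)

B = (-439/85, -753/85)
D = (-1544/255, -1348/255)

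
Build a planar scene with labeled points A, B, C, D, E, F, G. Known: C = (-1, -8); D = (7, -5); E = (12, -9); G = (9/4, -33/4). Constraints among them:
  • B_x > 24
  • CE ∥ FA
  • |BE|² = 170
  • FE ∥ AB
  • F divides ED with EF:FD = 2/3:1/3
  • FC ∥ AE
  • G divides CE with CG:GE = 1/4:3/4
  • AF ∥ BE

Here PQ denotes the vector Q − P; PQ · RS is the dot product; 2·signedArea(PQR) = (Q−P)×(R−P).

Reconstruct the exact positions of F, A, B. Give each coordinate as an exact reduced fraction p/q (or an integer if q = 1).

A = (65/3, -22/3)
B = (25, -10)
F = (26/3, -19/3)

1. F_x = 26/3  [F divides ED with EF:FD = 2/3:1/3]
2. F_y = -19/3  [F divides ED with EF:FD = 2/3:1/3]
   → F = (26/3, -19/3)
3. A_x = 65/3  [FC ∥ AE ∩ CE ∥ FA]
4. A_y = -22/3  [FC ∥ AE ∩ CE ∥ FA]
   → A = (65/3, -22/3)
5. B_x = 25  [AF ∥ BE ∩ FE ∥ AB]
6. B_y = -10  [AF ∥ BE ∩ FE ∥ AB]
   → B = (25, -10)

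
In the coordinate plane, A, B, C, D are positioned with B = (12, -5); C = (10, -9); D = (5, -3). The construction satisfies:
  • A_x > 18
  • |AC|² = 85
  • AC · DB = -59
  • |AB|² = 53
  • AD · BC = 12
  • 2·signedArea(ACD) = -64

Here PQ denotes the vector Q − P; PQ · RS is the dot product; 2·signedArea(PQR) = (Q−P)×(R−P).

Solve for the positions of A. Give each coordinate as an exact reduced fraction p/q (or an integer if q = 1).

A = (19, -7)

1. A_x = 19  [AD · BC = 12 ∩ 2·signedArea(ACD) = -64]
2. A_y = -7  [AD · BC = 12 ∩ 2·signedArea(ACD) = -64]
   → A = (19, -7)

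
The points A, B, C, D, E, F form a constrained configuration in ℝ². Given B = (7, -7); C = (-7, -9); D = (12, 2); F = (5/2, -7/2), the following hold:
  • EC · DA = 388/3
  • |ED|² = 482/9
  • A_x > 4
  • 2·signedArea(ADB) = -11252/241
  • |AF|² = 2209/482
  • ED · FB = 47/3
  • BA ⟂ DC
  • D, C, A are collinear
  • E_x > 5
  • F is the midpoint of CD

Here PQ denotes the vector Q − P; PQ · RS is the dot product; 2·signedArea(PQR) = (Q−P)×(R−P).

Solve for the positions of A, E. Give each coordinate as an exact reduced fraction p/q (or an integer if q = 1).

1. A_x = 1049/241  [D, C, A are collinear ∩ BA ⟂ DC]
2. A_y = -585/241  [D, C, A are collinear ∩ BA ⟂ DC]
   → A = (1049/241, -585/241)
3. E_x = 17/3  [EC · DA = 388/3 ∩ ED · FB = 47/3]
4. E_y = -5/3  [EC · DA = 388/3 ∩ ED · FB = 47/3]
   → E = (17/3, -5/3)

A = (1049/241, -585/241)
E = (17/3, -5/3)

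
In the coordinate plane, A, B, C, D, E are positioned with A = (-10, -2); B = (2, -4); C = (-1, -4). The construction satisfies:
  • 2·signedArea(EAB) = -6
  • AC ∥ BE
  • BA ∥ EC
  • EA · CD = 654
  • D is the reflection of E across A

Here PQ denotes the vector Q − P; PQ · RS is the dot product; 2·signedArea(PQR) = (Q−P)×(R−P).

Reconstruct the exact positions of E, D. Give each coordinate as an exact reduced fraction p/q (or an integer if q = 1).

1. E_x = 11  [BA ∥ EC ∩ AC ∥ BE]
2. E_y = -6  [BA ∥ EC ∩ AC ∥ BE]
   → E = (11, -6)
3. D_x = -31  [D is the reflection of E across A]
4. D_y = 2  [D is the reflection of E across A]
   → D = (-31, 2)

D = (-31, 2)
E = (11, -6)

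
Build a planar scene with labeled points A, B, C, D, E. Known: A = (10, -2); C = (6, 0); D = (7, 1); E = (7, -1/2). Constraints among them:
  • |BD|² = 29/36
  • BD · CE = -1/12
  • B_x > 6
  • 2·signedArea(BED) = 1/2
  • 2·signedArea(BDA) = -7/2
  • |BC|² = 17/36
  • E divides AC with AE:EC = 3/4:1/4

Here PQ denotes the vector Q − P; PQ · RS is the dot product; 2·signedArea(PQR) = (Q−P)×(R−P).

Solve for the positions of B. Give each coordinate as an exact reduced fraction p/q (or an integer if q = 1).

B = (20/3, 1/6)

1. B_x = 20/3  [2·signedArea(BDA) = -7/2 ∩ BD · CE = -1/12]
2. B_y = 1/6  [2·signedArea(BDA) = -7/2 ∩ BD · CE = -1/12]
   → B = (20/3, 1/6)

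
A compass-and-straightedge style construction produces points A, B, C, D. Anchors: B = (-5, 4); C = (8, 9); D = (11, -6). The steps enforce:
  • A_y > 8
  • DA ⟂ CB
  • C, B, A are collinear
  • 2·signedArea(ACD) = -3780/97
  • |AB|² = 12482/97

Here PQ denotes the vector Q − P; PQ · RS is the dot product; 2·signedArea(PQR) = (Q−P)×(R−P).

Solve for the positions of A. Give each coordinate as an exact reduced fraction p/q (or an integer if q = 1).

A = (542/97, 783/97)

1. A_x = 542/97  [C, B, A are collinear ∩ DA ⟂ CB]
2. A_y = 783/97  [C, B, A are collinear ∩ DA ⟂ CB]
   → A = (542/97, 783/97)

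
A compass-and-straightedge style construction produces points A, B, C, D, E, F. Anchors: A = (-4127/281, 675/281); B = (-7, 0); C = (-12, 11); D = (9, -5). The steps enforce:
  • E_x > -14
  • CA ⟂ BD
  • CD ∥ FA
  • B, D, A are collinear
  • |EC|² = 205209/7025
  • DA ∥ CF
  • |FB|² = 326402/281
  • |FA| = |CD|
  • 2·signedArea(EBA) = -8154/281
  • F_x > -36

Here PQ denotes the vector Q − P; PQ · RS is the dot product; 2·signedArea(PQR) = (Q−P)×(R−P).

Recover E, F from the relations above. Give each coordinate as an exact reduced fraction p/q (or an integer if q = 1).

1. E_x = -3825/281  [line -675/281·x + -2160/281·y + 3429/281 = 0 ∩ |EC|² = 205209/7025]
2. E_y = 8207/1405  [line -675/281·x + -2160/281·y + 3429/281 = 0 ∩ |EC|² = 205209/7025]
   → E = (-3825/281, 8207/1405)
3. F_x = -10028/281  [CD ∥ FA ∩ DA ∥ CF]
4. F_y = 5171/281  [CD ∥ FA ∩ DA ∥ CF]
   → F = (-10028/281, 5171/281)

E = (-3825/281, 8207/1405)
F = (-10028/281, 5171/281)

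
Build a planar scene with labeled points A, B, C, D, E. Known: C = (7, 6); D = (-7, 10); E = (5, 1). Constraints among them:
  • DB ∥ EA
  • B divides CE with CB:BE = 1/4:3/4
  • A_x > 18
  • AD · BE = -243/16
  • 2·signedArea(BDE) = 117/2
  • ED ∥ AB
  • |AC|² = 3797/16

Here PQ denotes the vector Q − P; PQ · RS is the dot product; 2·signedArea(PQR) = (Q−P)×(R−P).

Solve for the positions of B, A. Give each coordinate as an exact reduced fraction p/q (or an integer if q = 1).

1. B_x = 13/2  [B divides CE with CB:BE = 1/4:3/4]
2. B_y = 19/4  [B divides CE with CB:BE = 1/4:3/4]
   → B = (13/2, 19/4)
3. A_x = 37/2  [ED ∥ AB ∩ DB ∥ EA]
4. A_y = -17/4  [ED ∥ AB ∩ DB ∥ EA]
   → A = (37/2, -17/4)

A = (37/2, -17/4)
B = (13/2, 19/4)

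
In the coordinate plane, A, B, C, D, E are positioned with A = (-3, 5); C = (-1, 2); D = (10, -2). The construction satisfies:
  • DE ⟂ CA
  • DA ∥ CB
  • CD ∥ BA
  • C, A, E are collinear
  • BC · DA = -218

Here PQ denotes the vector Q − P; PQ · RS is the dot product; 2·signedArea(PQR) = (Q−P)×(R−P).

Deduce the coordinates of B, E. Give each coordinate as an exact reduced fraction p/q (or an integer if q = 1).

1. B_x = -14  [CD ∥ BA ∩ DA ∥ CB]
2. B_y = 9  [CD ∥ BA ∩ DA ∥ CB]
   → B = (-14, 9)
3. E_x = 55/13  [C, A, E are collinear ∩ DE ⟂ CA]
4. E_y = -76/13  [C, A, E are collinear ∩ DE ⟂ CA]
   → E = (55/13, -76/13)

B = (-14, 9)
E = (55/13, -76/13)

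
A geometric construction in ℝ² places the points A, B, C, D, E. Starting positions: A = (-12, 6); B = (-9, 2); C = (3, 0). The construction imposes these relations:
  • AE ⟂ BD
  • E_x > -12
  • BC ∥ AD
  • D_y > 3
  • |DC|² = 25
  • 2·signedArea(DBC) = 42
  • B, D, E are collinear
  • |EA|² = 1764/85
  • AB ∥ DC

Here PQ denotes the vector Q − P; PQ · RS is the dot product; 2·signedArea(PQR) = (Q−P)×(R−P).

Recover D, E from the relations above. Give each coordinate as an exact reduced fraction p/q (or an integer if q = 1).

D = (0, 4)
E = (-936/85, 132/85)

1. D_x = 0  [AB ∥ DC ∩ BC ∥ AD]
2. D_y = 4  [AB ∥ DC ∩ BC ∥ AD]
   → D = (0, 4)
3. E_x = -936/85  [B, D, E are collinear ∩ AE ⟂ BD]
4. E_y = 132/85  [B, D, E are collinear ∩ AE ⟂ BD]
   → E = (-936/85, 132/85)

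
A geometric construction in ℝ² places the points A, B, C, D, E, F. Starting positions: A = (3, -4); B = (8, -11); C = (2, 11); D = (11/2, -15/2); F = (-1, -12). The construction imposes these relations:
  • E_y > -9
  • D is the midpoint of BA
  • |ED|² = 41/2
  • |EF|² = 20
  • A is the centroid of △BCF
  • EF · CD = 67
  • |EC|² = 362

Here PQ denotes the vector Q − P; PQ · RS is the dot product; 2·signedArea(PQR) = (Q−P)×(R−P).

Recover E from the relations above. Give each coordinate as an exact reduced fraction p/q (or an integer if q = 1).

E = (1, -8)

1. E_x = 1  [line -7/2·x + 37/2·y + 303/2 = 0 ∩ |EF|² = 20]
2. E_y = -8  [line -7/2·x + 37/2·y + 303/2 = 0 ∩ |EF|² = 20]
   → E = (1, -8)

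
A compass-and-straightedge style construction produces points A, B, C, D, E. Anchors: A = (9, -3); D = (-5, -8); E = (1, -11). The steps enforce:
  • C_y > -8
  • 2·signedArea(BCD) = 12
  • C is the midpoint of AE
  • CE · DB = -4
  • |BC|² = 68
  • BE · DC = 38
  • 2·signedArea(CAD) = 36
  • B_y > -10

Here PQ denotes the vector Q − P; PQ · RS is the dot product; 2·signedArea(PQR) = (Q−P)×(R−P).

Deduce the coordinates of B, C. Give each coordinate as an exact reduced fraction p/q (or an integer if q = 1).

B = (-3, -9)
C = (5, -7)

1. C_x = 5  [C is the midpoint of AE]
2. C_y = -7  [C is the midpoint of AE]
   → C = (5, -7)
3. B_x = -3  [2·signedArea(BCD) = 12 ∩ BE · DC = 38]
4. B_y = -9  [2·signedArea(BCD) = 12 ∩ BE · DC = 38]
   → B = (-3, -9)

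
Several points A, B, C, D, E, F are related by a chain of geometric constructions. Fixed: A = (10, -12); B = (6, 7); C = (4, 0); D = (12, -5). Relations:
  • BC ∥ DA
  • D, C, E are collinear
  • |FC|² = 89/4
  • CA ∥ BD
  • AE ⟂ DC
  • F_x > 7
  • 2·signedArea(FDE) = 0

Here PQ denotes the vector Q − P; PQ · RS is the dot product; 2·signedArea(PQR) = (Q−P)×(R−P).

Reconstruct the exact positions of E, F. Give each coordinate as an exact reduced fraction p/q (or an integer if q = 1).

1. E_x = 1220/89  [D, C, E are collinear ∩ AE ⟂ DC]
2. E_y = -540/89  [D, C, E are collinear ∩ AE ⟂ DC]
   → E = (1220/89, -540/89)
3. F_x = 8  [line 95/89·x + 152/89·y + -380/89 = 0 ∩ |FC|² = 89/4]
4. F_y = -5/2  [line 95/89·x + 152/89·y + -380/89 = 0 ∩ |FC|² = 89/4]
   → F = (8, -5/2)

E = (1220/89, -540/89)
F = (8, -5/2)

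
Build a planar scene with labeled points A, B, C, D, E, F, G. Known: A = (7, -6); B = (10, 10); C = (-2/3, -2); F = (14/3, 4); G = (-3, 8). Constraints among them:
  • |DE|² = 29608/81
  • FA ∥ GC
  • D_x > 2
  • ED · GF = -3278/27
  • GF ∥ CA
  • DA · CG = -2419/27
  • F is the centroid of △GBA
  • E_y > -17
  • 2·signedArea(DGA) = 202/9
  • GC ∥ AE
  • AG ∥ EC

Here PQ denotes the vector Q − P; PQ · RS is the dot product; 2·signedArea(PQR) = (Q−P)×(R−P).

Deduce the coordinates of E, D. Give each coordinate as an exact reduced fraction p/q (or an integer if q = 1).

1. E_x = 28/3  [AG ∥ EC ∩ GC ∥ AE]
2. E_y = -16  [AG ∥ EC ∩ GC ∥ AE]
   → E = (28/3, -16)
3. D_x = 26/9  [DA · CG = -2419/27 ∩ ED · GF = -3278/27]
4. D_y = 2  [DA · CG = -2419/27 ∩ ED · GF = -3278/27]
   → D = (26/9, 2)

D = (26/9, 2)
E = (28/3, -16)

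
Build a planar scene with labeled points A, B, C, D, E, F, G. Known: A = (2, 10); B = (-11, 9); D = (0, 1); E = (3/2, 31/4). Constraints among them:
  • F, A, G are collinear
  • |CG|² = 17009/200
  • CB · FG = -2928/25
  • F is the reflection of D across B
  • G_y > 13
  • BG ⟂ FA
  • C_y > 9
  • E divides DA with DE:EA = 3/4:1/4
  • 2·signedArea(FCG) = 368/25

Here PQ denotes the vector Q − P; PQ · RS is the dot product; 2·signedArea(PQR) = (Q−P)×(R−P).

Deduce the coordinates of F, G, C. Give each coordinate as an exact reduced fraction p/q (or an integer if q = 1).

1. F_x = -22  [F is the reflection of D across B]
2. F_y = 17  [F is the reflection of D across B]
   → F = (-22, 17)
3. G_x = -1214/125  [F, A, G are collinear ∩ BG ⟂ FA]
4. G_y = 1677/125  [F, A, G are collinear ∩ BG ⟂ FA]
   → G = (-1214/125, 1677/125)
5. C_x = -5/4  [CB · FG = -2928/25 ∩ 2·signedArea(FCG) = 368/25]
6. C_y = 39/4  [CB · FG = -2928/25 ∩ 2·signedArea(FCG) = 368/25]
   → C = (-5/4, 39/4)

C = (-5/4, 39/4)
F = (-22, 17)
G = (-1214/125, 1677/125)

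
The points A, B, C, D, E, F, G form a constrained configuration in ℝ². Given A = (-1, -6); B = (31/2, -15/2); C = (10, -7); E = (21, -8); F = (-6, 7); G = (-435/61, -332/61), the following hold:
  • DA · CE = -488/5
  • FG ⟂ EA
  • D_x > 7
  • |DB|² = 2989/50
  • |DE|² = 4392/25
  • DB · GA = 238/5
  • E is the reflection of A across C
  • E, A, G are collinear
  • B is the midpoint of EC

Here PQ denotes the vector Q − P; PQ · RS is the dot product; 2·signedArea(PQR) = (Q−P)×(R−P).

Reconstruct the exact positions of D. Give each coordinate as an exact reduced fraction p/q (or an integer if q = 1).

D = (39/5, -34/5)

1. D_x = 39/5  [line -374/61·x + 34/61·y + 15742/305 = 0 ∩ |DB|² = 2989/50]
2. D_y = -34/5  [line -374/61·x + 34/61·y + 15742/305 = 0 ∩ |DB|² = 2989/50]
   → D = (39/5, -34/5)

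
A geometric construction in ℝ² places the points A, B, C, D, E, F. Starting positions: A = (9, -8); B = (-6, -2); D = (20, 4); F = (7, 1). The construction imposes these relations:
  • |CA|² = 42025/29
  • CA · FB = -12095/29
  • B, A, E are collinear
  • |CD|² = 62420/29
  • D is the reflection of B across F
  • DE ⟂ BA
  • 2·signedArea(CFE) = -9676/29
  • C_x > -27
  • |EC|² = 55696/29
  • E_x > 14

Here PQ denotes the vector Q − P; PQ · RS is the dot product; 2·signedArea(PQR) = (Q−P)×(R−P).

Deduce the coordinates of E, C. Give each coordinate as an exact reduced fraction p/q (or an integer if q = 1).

C = (-764/29, 178/29)
E = (416/29, -294/29)

1. E_x = 416/29  [B, A, E are collinear ∩ DE ⟂ BA]
2. E_y = -294/29  [B, A, E are collinear ∩ DE ⟂ BA]
   → E = (416/29, -294/29)
3. C_x = -764/29  [2·signedArea(CFE) = -9676/29 ∩ CA · FB = -12095/29]
4. C_y = 178/29  [2·signedArea(CFE) = -9676/29 ∩ CA · FB = -12095/29]
   → C = (-764/29, 178/29)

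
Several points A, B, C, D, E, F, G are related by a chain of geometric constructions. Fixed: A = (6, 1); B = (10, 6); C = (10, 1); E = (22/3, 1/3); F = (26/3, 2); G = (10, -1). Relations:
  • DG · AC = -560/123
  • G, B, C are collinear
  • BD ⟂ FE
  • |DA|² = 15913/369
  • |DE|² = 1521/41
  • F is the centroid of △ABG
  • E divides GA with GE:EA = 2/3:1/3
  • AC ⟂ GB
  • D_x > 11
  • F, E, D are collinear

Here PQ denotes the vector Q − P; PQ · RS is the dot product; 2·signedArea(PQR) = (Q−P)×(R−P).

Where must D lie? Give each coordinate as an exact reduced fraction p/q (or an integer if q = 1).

1. D_x = 1370/123  [F, E, D are collinear ∩ BD ⟂ FE]
2. D_y = 626/123  [F, E, D are collinear ∩ BD ⟂ FE]
   → D = (1370/123, 626/123)

D = (1370/123, 626/123)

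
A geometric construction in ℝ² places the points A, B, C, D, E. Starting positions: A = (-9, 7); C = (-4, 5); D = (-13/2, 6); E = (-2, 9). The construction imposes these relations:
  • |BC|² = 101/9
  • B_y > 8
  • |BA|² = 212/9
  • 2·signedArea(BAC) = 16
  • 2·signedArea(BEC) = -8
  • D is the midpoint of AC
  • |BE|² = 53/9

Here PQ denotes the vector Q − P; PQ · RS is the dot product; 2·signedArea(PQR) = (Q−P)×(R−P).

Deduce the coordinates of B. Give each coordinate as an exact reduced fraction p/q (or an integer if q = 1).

B = (-13/3, 25/3)

1. B_x = -13/3  [2·signedArea(BEC) = -8 ∩ 2·signedArea(BAC) = 16]
2. B_y = 25/3  [2·signedArea(BEC) = -8 ∩ 2·signedArea(BAC) = 16]
   → B = (-13/3, 25/3)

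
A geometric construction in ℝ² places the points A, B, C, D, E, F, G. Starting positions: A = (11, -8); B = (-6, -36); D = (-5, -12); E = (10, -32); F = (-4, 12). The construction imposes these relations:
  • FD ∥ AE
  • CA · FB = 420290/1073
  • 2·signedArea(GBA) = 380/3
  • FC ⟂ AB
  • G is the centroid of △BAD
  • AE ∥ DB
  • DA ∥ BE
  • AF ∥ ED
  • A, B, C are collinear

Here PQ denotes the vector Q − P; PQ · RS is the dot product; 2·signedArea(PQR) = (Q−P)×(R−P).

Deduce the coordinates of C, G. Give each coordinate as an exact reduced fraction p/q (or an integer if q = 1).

C = (16988/1073, -44/1073)
G = (0, -56/3)

1. C_x = 16988/1073  [A, B, C are collinear ∩ FC ⟂ AB]
2. C_y = -44/1073  [A, B, C are collinear ∩ FC ⟂ AB]
   → C = (16988/1073, -44/1073)
3. G_x = 0  [G is the centroid of △BAD]
4. G_y = -56/3  [G is the centroid of △BAD]
   → G = (0, -56/3)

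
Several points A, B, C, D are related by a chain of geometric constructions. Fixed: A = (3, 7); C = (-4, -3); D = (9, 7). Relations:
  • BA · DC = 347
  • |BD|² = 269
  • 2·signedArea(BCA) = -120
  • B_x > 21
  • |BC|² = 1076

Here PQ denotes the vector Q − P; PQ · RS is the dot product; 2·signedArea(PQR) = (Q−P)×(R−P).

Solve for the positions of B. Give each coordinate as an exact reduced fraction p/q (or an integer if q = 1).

B = (22, 17)

1. B_x = 22  [BA · DC = 347 ∩ 2·signedArea(BCA) = -120]
2. B_y = 17  [BA · DC = 347 ∩ 2·signedArea(BCA) = -120]
   → B = (22, 17)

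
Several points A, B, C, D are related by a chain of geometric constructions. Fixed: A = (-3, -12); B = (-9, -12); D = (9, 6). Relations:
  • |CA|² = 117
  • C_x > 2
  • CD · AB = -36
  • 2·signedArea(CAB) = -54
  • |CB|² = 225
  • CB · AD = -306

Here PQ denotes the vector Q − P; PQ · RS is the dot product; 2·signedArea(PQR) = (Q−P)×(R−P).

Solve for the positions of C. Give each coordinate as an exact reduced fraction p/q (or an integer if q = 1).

C = (3, -3)

1. C_x = 3  [CB · AD = -306 ∩ CD · AB = -36]
2. C_y = -3  [CB · AD = -306 ∩ CD · AB = -36]
   → C = (3, -3)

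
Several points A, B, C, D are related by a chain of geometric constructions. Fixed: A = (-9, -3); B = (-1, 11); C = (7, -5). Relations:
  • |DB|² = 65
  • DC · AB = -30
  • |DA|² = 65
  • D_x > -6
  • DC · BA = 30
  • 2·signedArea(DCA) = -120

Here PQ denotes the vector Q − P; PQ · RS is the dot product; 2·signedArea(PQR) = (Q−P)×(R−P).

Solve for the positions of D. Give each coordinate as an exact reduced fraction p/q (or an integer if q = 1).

1. D_x = -5  [DC · AB = -30 ∩ 2·signedArea(DCA) = -120]
2. D_y = 4  [DC · AB = -30 ∩ 2·signedArea(DCA) = -120]
   → D = (-5, 4)

D = (-5, 4)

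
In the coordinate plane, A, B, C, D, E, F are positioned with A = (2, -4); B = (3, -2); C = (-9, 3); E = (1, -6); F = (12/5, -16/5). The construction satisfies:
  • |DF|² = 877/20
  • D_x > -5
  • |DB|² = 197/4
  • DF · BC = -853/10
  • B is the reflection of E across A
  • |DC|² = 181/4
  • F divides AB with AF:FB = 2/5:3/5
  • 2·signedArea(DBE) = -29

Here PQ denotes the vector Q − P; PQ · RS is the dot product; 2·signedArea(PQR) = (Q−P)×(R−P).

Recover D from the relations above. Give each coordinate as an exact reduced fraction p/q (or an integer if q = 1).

1. D_x = -4  [2·signedArea(DBE) = -29 ∩ DF · BC = -853/10]
2. D_y = -3/2  [2·signedArea(DBE) = -29 ∩ DF · BC = -853/10]
   → D = (-4, -3/2)

D = (-4, -3/2)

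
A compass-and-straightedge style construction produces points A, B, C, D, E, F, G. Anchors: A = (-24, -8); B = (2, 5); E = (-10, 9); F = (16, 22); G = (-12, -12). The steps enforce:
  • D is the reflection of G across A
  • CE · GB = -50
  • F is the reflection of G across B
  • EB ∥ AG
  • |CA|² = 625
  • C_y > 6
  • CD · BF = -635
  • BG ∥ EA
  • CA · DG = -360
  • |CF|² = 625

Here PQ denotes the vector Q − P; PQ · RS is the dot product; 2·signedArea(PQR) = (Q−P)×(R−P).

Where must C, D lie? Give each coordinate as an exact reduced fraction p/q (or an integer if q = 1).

1. C_x = -4  [line -14·x + -17·y + 63 = 0 ∩ |CF|² = 625]
2. C_y = 7  [line -14·x + -17·y + 63 = 0 ∩ |CF|² = 625]
   → C = (-4, 7)
3. D_x = -36  [CD · BF = -635 ∩ D is the reflection of G across A]
4. D_y = -4  [CD · BF = -635 ∩ D is the reflection of G across A]
   → D = (-36, -4)

C = (-4, 7)
D = (-36, -4)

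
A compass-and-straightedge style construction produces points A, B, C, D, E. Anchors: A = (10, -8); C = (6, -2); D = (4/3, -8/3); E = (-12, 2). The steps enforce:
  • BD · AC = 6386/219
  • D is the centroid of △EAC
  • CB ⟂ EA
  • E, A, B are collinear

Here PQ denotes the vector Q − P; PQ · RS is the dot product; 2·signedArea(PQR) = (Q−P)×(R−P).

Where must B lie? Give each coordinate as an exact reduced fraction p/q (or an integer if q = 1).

B = (323/73, -399/73)

1. B_x = 323/73  [E, A, B are collinear ∩ CB ⟂ EA]
2. B_y = -399/73  [E, A, B are collinear ∩ CB ⟂ EA]
   → B = (323/73, -399/73)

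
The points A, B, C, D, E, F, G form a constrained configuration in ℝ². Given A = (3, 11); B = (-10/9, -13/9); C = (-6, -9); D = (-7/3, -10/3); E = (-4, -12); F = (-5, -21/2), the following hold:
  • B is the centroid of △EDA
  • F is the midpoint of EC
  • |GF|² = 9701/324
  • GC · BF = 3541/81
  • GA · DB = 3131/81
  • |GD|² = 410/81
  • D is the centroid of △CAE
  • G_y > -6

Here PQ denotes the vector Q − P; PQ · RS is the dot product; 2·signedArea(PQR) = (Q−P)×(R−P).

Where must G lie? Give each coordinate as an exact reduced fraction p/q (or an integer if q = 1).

1. G_x = -32/9  [GC · BF = 3541/81 ∩ GA · DB = 3131/81]
2. G_y = -47/9  [GC · BF = 3541/81 ∩ GA · DB = 3131/81]
   → G = (-32/9, -47/9)

G = (-32/9, -47/9)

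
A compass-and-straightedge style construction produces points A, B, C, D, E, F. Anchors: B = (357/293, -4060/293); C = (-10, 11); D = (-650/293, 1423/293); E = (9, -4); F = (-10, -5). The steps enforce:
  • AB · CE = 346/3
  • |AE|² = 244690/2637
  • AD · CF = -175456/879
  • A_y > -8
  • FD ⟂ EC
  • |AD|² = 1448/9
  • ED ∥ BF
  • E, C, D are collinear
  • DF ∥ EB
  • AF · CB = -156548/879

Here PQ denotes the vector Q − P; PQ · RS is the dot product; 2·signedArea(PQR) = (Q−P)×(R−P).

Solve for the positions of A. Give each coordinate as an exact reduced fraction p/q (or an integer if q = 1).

1. A_x = 64/879  [AD · CF = -175456/879 ∩ AF · CB = -156548/879]
2. A_y = -6697/879  [AD · CF = -175456/879 ∩ AF · CB = -156548/879]
   → A = (64/879, -6697/879)

A = (64/879, -6697/879)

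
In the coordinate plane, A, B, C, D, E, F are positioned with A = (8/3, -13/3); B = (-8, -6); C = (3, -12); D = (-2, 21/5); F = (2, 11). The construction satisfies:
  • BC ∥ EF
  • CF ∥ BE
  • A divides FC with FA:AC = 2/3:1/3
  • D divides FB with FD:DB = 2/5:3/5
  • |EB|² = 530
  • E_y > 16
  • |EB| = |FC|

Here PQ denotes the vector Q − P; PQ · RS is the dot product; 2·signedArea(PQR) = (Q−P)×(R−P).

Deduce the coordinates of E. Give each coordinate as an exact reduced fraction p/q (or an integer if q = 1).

1. E_x = -9  [BC ∥ EF ∩ CF ∥ BE]
2. E_y = 17  [BC ∥ EF ∩ CF ∥ BE]
   → E = (-9, 17)

E = (-9, 17)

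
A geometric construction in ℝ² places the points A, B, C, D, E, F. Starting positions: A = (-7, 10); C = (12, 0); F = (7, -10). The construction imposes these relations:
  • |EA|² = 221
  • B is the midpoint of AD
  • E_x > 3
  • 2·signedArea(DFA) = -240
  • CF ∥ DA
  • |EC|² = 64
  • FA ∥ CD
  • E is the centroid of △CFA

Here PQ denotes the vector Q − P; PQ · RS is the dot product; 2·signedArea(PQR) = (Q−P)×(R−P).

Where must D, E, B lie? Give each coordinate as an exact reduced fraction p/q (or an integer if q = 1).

B = (-9/2, 15)
D = (-2, 20)
E = (4, 0)

1. D_x = -2  [CF ∥ DA ∩ FA ∥ CD]
2. D_y = 20  [CF ∥ DA ∩ FA ∥ CD]
   → D = (-2, 20)
3. E_x = 4  [E is the centroid of △CFA]
4. E_y = 0  [E is the centroid of △CFA]
   → E = (4, 0)
5. B_x = -9/2  [B is the midpoint of AD]
6. B_y = 15  [B is the midpoint of AD]
   → B = (-9/2, 15)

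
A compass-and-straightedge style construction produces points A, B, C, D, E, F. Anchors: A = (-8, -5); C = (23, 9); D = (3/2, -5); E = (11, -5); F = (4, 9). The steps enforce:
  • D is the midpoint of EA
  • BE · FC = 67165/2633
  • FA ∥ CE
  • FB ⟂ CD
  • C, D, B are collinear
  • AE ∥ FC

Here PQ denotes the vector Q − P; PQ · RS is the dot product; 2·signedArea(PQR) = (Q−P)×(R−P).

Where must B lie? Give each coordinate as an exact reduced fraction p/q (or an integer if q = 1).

B = (25428/2633, 821/2633)

1. B_x = 25428/2633  [C, D, B are collinear ∩ FB ⟂ CD]
2. B_y = 821/2633  [C, D, B are collinear ∩ FB ⟂ CD]
   → B = (25428/2633, 821/2633)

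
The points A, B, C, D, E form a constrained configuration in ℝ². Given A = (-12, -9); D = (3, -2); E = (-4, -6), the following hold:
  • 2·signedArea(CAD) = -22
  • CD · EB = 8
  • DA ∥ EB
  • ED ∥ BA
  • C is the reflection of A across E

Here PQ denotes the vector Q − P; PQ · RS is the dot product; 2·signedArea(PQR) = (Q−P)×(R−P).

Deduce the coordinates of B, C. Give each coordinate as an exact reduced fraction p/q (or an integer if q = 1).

1. B_x = -19  [ED ∥ BA ∩ DA ∥ EB]
2. B_y = -13  [ED ∥ BA ∩ DA ∥ EB]
   → B = (-19, -13)
3. C_x = 4  [C is the reflection of A across E]
4. C_y = -3  [C is the reflection of A across E]
   → C = (4, -3)

B = (-19, -13)
C = (4, -3)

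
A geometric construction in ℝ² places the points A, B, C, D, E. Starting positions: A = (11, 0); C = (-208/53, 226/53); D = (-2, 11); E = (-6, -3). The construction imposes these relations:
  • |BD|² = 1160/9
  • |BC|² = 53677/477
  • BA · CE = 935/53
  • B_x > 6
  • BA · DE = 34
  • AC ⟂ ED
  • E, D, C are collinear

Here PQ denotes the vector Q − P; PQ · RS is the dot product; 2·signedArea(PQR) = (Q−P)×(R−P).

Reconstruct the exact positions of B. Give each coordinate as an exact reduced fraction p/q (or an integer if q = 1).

B = (20/3, 11/3)

1. B_x = 20/3  [line 4·x + 14·y + -78 = 0 ∩ |BD|² = 1160/9]
2. B_y = 11/3  [line 4·x + 14·y + -78 = 0 ∩ |BD|² = 1160/9]
   → B = (20/3, 11/3)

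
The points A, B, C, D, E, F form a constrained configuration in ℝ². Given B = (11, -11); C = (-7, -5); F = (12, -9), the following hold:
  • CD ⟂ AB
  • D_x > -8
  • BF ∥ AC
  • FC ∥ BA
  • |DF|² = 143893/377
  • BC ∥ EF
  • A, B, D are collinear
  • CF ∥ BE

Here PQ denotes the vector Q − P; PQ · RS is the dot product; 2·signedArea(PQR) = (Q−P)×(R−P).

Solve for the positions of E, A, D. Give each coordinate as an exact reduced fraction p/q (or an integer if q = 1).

A = (-8, -7)
D = (-2807/377, -2683/377)
E = (30, -15)

1. E_x = 30  [BC ∥ EF ∩ CF ∥ BE]
2. E_y = -15  [BC ∥ EF ∩ CF ∥ BE]
   → E = (30, -15)
3. A_x = -8  [BF ∥ AC ∩ FC ∥ BA]
4. A_y = -7  [BF ∥ AC ∩ FC ∥ BA]
   → A = (-8, -7)
5. D_x = -2807/377  [A, B, D are collinear ∩ CD ⟂ AB]
6. D_y = -2683/377  [A, B, D are collinear ∩ CD ⟂ AB]
   → D = (-2807/377, -2683/377)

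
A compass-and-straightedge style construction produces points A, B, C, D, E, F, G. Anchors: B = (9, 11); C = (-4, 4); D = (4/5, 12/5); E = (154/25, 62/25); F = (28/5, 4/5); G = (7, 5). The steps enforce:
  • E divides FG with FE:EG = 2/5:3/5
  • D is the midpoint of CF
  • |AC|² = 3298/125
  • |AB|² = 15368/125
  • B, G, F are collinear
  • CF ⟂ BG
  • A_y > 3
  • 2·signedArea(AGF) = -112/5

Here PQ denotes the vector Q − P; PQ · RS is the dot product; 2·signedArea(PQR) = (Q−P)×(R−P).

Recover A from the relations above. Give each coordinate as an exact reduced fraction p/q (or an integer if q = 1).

1. A_x = 27/25  [line 21/5·x + -7/5·y + 0 = 0 ∩ |AC|² = 3298/125]
2. A_y = 81/25  [line 21/5·x + -7/5·y + 0 = 0 ∩ |AC|² = 3298/125]
   → A = (27/25, 81/25)

A = (27/25, 81/25)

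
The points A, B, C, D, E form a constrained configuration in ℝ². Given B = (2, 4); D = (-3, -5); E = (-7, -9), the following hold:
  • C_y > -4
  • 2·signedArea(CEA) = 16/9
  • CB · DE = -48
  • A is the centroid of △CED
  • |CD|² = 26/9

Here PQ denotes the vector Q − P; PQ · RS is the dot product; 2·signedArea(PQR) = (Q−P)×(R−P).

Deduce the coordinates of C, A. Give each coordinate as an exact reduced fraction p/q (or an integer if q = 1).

1. C_x = -8/3  [line 4·x + 4·y + 24 = 0 ∩ |CD|² = 26/9]
2. C_y = -10/3  [line 4·x + 4·y + 24 = 0 ∩ |CD|² = 26/9]
   → C = (-8/3, -10/3)
3. A_x = -38/9  [2·signedArea(CEA) = 16/9 ∩ A is the centroid of △CED]
4. A_y = -52/9  [2·signedArea(CEA) = 16/9 ∩ A is the centroid of △CED]
   → A = (-38/9, -52/9)

A = (-38/9, -52/9)
C = (-8/3, -10/3)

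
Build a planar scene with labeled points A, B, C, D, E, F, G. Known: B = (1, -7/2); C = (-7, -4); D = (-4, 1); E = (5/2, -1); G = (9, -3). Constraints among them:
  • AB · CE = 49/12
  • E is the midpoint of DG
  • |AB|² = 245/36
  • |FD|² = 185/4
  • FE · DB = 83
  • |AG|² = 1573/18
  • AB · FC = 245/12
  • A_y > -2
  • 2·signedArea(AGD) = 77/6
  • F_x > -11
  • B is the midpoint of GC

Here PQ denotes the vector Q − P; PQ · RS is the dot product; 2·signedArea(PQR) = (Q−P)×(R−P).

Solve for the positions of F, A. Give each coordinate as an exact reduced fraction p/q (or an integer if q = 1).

1. A_x = -1/6  [AB · CE = 49/12 ∩ 2·signedArea(AGD) = 77/6]
2. A_y = -7/6  [AB · CE = 49/12 ∩ 2·signedArea(AGD) = 77/6]
   → A = (-1/6, -7/6)
3. F_x = -21/2  [FE · DB = 83 ∩ AB · FC = 245/12]
4. F_y = 3  [FE · DB = 83 ∩ AB · FC = 245/12]
   → F = (-21/2, 3)

A = (-1/6, -7/6)
F = (-21/2, 3)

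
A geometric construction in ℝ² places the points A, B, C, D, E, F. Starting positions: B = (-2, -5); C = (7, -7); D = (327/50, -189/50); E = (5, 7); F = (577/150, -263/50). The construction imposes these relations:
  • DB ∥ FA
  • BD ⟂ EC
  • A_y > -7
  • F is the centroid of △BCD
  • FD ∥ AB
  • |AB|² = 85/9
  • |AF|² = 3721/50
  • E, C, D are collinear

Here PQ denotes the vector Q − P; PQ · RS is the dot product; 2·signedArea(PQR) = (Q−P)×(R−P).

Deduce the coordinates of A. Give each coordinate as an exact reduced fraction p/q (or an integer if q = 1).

1. A_x = -352/75  [FD ∥ AB ∩ DB ∥ FA]
2. A_y = -162/25  [FD ∥ AB ∩ DB ∥ FA]
   → A = (-352/75, -162/25)

A = (-352/75, -162/25)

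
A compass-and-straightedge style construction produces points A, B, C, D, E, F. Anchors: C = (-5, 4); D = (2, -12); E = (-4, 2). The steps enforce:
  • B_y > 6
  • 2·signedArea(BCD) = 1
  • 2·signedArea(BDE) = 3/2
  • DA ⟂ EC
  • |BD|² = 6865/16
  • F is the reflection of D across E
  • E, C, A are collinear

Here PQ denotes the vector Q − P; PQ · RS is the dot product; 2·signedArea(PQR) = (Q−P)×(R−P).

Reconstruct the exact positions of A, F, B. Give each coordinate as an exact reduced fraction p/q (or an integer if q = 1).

A = (14/5, -58/5)
B = (-25/4, 7)
F = (-10, 16)

1. A_x = 14/5  [E, C, A are collinear ∩ DA ⟂ EC]
2. A_y = -58/5  [E, C, A are collinear ∩ DA ⟂ EC]
   → A = (14/5, -58/5)
3. F_x = -10  [F is the reflection of D across E]
4. F_y = 16  [F is the reflection of D across E]
   → F = (-10, 16)
5. B_x = -25/4  [2·signedArea(BCD) = 1 ∩ 2·signedArea(BDE) = 3/2]
6. B_y = 7  [2·signedArea(BCD) = 1 ∩ 2·signedArea(BDE) = 3/2]
   → B = (-25/4, 7)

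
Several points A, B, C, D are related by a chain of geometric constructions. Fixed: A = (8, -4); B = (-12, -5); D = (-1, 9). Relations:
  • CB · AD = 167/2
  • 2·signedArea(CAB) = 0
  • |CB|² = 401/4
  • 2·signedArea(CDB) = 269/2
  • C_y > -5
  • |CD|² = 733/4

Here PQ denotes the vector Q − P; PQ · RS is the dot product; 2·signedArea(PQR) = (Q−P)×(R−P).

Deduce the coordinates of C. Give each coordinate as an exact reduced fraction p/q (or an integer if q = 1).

C = (-2, -9/2)

1. C_x = -2  [2·signedArea(CAB) = 0 ∩ CB · AD = 167/2]
2. C_y = -9/2  [2·signedArea(CAB) = 0 ∩ CB · AD = 167/2]
   → C = (-2, -9/2)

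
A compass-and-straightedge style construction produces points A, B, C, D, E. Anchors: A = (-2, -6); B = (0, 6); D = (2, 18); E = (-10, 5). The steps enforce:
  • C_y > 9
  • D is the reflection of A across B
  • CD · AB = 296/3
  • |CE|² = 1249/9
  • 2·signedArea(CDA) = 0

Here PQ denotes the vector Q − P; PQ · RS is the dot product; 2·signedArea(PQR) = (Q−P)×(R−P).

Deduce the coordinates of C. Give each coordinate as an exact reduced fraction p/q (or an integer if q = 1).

C = (2/3, 10)

1. C_x = 2/3  [2·signedArea(CDA) = 0 ∩ CD · AB = 296/3]
2. C_y = 10  [2·signedArea(CDA) = 0 ∩ CD · AB = 296/3]
   → C = (2/3, 10)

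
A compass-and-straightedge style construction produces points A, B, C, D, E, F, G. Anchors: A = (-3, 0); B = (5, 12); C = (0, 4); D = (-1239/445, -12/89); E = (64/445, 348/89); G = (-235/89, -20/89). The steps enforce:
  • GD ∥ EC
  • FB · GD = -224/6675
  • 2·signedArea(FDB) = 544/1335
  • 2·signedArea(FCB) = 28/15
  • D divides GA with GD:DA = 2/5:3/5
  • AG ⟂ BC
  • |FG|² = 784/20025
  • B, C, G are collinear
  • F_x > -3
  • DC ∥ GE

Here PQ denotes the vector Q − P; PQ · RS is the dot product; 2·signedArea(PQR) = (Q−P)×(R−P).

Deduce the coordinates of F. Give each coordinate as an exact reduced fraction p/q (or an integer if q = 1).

F = (-3749/1335, -32/267)

1. F_x = -3749/1335  [2·signedArea(FDB) = 544/1335 ∩ 2·signedArea(FCB) = 28/15]
2. F_y = -32/267  [2·signedArea(FDB) = 544/1335 ∩ 2·signedArea(FCB) = 28/15]
   → F = (-3749/1335, -32/267)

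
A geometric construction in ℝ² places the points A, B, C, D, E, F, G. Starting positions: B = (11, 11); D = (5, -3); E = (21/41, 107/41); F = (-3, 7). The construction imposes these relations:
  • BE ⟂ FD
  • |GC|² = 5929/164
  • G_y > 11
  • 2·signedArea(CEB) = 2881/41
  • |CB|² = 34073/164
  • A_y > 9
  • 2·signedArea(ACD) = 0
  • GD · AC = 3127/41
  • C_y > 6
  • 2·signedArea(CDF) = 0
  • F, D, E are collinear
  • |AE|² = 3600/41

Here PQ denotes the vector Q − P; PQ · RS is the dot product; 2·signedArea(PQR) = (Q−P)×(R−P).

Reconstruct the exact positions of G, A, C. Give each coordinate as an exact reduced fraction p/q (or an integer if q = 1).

1. C_x = -113/41  [2·signedArea(CDF) = 0 ∩ 2·signedArea(CEB) = 2881/41]
2. C_y = 549/82  [2·signedArea(CDF) = 0 ∩ 2·signedArea(CEB) = 2881/41]
   → C = (-113/41, 549/82)
3. A_x = -219/41  [line 795/82·x + 318/41·y + -2067/82 = 0 ∩ |AE|² = 3600/41]
4. A_y = 407/41  [line 795/82·x + 318/41·y + -2067/82 = 0 ∩ |AE|² = 3600/41]
   → A = (-219/41, 407/41)
5. G_x = -267/41  [line -106/41·x + 265/82·y + -4399/82 = 0 ∩ |GC|² = 5929/164]
6. G_y = 467/41  [line -106/41·x + 265/82·y + -4399/82 = 0 ∩ |GC|² = 5929/164]
   → G = (-267/41, 467/41)

A = (-219/41, 407/41)
C = (-113/41, 549/82)
G = (-267/41, 467/41)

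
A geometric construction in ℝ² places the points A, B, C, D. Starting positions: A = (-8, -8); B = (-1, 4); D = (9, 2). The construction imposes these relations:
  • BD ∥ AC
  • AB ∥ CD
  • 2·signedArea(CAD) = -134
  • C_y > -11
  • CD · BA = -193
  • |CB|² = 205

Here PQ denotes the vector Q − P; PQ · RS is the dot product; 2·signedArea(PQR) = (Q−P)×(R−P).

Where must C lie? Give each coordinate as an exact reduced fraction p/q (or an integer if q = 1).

1. C_x = 2  [AB ∥ CD ∩ BD ∥ AC]
2. C_y = -10  [AB ∥ CD ∩ BD ∥ AC]
   → C = (2, -10)

C = (2, -10)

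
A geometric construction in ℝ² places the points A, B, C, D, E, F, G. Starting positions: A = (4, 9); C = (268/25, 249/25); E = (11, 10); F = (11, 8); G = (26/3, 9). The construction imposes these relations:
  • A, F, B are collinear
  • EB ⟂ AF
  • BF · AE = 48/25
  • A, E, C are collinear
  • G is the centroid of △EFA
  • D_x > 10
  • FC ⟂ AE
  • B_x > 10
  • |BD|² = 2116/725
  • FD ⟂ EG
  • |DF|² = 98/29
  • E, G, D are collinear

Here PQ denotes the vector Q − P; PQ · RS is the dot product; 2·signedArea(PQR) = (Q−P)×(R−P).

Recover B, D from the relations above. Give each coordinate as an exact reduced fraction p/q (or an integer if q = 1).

B = (268/25, 201/25)
D = (298/29, 281/29)

1. B_x = 268/25  [A, F, B are collinear ∩ EB ⟂ AF]
2. B_y = 201/25  [A, F, B are collinear ∩ EB ⟂ AF]
   → B = (268/25, 201/25)
3. D_x = 298/29  [E, G, D are collinear ∩ FD ⟂ EG]
4. D_y = 281/29  [E, G, D are collinear ∩ FD ⟂ EG]
   → D = (298/29, 281/29)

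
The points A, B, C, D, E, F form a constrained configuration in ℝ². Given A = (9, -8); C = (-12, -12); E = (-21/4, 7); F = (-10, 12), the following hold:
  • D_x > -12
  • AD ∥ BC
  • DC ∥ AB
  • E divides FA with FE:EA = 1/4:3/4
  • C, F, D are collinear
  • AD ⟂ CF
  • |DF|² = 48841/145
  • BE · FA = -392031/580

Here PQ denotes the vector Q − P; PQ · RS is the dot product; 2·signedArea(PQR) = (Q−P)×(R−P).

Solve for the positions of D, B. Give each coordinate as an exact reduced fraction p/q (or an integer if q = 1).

B = (1236/145, -1988/145)
D = (-1671/145, -912/145)

1. D_x = -1671/145  [C, F, D are collinear ∩ AD ⟂ CF]
2. D_y = -912/145  [C, F, D are collinear ∩ AD ⟂ CF]
   → D = (-1671/145, -912/145)
3. B_x = 1236/145  [AD ∥ BC ∩ DC ∥ AB]
4. B_y = -1988/145  [AD ∥ BC ∩ DC ∥ AB]
   → B = (1236/145, -1988/145)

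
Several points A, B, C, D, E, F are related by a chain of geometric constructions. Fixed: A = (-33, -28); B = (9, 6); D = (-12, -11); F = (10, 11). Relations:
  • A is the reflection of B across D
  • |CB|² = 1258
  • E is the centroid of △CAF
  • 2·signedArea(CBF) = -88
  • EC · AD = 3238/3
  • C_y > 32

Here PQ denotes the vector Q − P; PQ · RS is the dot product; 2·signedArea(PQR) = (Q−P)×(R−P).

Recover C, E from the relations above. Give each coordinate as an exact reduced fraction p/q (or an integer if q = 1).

1. C_x = 32  [line -5·x + 1·y + 127 = 0 ∩ |CB|² = 1258]
2. C_y = 33  [line -5·x + 1·y + 127 = 0 ∩ |CB|² = 1258]
   → C = (32, 33)
3. E_x = 3  [E is the centroid of △CAF]
4. E_y = 16/3  [E is the centroid of △CAF]
   → E = (3, 16/3)

C = (32, 33)
E = (3, 16/3)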